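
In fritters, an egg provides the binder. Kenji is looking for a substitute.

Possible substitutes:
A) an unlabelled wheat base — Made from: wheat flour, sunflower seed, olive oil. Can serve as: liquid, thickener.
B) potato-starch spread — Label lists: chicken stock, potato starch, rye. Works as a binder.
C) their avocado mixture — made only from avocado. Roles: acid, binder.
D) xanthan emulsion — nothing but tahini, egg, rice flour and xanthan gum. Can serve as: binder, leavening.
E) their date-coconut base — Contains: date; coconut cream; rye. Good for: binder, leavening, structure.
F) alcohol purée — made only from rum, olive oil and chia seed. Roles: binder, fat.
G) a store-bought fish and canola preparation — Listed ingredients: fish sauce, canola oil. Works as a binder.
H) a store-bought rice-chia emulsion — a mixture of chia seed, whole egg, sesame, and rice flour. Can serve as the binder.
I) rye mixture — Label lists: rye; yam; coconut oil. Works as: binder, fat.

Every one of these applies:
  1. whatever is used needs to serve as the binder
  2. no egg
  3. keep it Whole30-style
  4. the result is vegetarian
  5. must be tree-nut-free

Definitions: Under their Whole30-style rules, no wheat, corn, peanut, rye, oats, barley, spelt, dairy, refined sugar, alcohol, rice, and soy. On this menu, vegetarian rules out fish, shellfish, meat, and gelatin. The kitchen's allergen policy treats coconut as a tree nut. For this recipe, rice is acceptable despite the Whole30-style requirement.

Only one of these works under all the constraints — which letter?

C

A: not usable as a binder; has wheat flour, so not Whole30-style — out
B: has rye, so not Whole30-style; has chicken stock, so not vegetarian — no
C: Whole30-style, no egg — keep
D: has egg, so not egg-free — out
E: has rye, so not Whole30-style; has coconut cream, so not tree-nut-free — no
F: has rum, so not Whole30-style — out
G: has fish sauce, so not vegetarian — no
H: has whole egg, so not egg-free — out
I: has rye, so not Whole30-style; has coconut oil, so not tree-nut-free — no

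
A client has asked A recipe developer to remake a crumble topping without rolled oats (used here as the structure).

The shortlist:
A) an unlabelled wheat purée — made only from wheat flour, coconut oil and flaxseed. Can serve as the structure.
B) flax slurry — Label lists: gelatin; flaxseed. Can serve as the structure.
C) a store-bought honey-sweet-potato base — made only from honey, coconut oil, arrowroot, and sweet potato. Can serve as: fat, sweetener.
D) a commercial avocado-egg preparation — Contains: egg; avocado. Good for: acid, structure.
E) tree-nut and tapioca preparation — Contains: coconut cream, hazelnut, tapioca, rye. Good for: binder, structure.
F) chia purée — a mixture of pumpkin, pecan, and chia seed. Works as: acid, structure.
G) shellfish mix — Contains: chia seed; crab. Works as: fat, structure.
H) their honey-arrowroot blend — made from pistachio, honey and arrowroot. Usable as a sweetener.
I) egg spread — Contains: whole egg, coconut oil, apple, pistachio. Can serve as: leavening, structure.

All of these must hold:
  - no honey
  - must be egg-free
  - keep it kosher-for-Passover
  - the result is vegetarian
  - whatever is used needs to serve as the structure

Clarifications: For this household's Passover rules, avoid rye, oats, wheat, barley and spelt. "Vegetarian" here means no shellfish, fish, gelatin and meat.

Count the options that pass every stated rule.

A: has wheat flour, so not kosher-for-Passover — reject
B: has gelatin, so not vegetarian — out
C: not usable as a structure; has honey, so not honey-free — out
D: has egg, so not egg-free — out
E: has rye, so not kosher-for-Passover — no
F: only pecan, pumpkin and chia seed; none excluded — keep
G: has crab, so not vegetarian — out
H: not usable as a structure; has honey, so not honey-free — reject
I: has whole egg, so not egg-free — reject

1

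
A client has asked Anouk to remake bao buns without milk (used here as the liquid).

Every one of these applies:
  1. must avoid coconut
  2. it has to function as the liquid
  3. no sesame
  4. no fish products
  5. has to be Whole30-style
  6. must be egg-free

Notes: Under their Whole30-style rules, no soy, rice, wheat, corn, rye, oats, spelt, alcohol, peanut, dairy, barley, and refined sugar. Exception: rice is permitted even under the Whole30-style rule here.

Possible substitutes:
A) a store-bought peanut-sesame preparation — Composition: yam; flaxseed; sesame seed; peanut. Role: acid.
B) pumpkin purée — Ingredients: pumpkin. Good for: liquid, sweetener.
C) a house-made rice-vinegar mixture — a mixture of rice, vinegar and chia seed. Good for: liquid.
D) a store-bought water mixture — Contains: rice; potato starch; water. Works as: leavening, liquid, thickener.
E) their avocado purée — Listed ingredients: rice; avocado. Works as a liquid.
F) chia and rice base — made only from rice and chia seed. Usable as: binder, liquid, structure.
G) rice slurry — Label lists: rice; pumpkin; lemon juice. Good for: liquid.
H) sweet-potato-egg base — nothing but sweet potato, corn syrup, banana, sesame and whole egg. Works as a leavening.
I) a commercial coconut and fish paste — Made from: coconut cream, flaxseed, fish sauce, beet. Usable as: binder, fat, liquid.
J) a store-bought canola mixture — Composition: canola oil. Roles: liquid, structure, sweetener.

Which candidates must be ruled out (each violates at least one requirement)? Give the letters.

A, H, I

A: not usable as a liquid; has peanut, so not Whole30-style (and 1 more) — reject
B: only pumpkin; none excluded — OK
C: rice is permitted under the Whole30-style carve-out; nothing else excluded — OK
D: rice is permitted under the Whole30-style carve-out; nothing else excluded — OK
E: rice is permitted under the Whole30-style carve-out; nothing else excluded — keep
F: rice is permitted under the Whole30-style carve-out; nothing else excluded — OK
G: rice is permitted under the Whole30-style carve-out; nothing else excluded — keep
H: not usable as a liquid; has corn syrup, so not Whole30-style (and 2 more) — reject
I: has fish sauce, so not fish-free; has coconut cream, so not coconut-free — reject
J: only canola oil; none excluded — valid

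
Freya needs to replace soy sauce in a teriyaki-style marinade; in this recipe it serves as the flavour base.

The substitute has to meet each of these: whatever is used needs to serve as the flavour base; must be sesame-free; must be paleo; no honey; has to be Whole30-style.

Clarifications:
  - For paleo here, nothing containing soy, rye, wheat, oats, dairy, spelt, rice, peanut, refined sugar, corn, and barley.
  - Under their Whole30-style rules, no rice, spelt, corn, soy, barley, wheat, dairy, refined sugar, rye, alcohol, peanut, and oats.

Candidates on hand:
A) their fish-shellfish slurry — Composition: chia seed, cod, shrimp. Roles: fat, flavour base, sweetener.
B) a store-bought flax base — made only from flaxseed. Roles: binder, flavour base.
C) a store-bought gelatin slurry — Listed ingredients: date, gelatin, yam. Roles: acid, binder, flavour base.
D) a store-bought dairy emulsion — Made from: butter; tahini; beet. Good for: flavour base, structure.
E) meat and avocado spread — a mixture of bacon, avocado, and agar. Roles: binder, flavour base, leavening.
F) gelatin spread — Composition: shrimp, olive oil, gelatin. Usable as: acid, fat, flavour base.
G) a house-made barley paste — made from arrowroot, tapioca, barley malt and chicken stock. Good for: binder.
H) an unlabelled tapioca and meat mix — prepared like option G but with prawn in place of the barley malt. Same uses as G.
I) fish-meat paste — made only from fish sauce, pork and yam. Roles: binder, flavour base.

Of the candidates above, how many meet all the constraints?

A: works as a flavour base, no honey, no sesame — keep
B: works as a flavour base, no honey, paleo — valid
C: only gelatin, date, and yam; none excluded — OK
D: has butter, so not paleo; has butter, so not Whole30-style (and 1 more) — reject
E: all constraints satisfied — OK
F: no honey, paleo — keep
G: not usable as a flavour base; has barley malt, so not paleo (and 1 more) — reject
H: not usable as a flavour base — out
I: Whole30-style, paleo — OK

6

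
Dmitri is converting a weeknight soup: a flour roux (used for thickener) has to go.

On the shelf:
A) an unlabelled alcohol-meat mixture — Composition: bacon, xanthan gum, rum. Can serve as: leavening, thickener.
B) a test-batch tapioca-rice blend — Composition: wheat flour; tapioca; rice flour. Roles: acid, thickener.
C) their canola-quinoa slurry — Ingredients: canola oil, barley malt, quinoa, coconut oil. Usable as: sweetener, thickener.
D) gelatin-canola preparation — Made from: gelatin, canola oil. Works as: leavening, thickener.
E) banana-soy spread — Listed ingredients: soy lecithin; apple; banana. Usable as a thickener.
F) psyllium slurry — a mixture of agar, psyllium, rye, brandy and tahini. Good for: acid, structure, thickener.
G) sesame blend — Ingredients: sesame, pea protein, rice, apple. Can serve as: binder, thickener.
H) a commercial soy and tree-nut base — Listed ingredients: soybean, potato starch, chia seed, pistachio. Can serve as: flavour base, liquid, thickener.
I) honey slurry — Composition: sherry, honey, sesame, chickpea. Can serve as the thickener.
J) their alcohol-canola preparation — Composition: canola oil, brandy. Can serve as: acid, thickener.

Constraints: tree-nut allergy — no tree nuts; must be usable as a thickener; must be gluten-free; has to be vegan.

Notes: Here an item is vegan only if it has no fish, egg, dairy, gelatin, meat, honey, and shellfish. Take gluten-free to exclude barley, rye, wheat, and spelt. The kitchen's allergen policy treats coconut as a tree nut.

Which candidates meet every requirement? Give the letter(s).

A: has bacon, so not vegan — reject
B: has wheat flour, so not gluten-free — reject
C: has barley malt, so not gluten-free; has coconut oil, so not tree-nut-free — no
D: has gelatin, so not vegan — reject
E: only soy lecithin, banana and apple; none excluded — keep
F: has rye, so not gluten-free — out
G: vegan, tree-nut-free — keep
H: has pistachio, so not tree-nut-free — reject
I: has honey, so not vegan — reject
J: every rule checks out — keep

E, G, J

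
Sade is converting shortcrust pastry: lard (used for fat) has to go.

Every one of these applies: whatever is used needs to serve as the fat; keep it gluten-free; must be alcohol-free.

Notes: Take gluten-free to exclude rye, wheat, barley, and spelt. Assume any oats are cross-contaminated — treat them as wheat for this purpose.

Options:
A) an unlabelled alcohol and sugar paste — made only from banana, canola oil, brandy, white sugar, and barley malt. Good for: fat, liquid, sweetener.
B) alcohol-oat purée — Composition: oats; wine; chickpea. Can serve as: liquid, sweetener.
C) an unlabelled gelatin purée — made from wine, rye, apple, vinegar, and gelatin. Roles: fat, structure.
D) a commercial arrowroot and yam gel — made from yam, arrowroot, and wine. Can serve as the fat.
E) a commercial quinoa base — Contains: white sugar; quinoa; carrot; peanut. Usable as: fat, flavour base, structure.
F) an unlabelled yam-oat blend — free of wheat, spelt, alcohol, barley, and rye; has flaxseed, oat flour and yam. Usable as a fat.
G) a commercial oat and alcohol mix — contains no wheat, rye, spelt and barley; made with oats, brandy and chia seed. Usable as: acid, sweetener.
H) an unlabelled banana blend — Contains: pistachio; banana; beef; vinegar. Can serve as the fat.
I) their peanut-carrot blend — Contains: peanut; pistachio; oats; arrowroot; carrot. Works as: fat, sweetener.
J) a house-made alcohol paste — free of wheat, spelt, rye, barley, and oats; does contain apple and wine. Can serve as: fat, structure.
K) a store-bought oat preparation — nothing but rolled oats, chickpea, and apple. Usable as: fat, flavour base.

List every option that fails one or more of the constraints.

A, B, C, D, F, G, I, J, K

A: has barley malt, so not gluten-free; has brandy, so not alcohol-free — out
B: not usable as a fat; has oats, so not gluten-free (and 1 more) — out
C: has rye, so not gluten-free; has wine, so not alcohol-free — reject
D: has wine, so not alcohol-free — no
E: every rule checks out — OK
F: has oat flour, so not gluten-free — out
G: not usable as a fat; has oats, so not gluten-free (and 1 more) — out
H: works as a fat, no alcohol, gluten-free — keep
I: has oats, so not gluten-free — no
J: has wine, so not alcohol-free — no
K: has rolled oats, so not gluten-free — no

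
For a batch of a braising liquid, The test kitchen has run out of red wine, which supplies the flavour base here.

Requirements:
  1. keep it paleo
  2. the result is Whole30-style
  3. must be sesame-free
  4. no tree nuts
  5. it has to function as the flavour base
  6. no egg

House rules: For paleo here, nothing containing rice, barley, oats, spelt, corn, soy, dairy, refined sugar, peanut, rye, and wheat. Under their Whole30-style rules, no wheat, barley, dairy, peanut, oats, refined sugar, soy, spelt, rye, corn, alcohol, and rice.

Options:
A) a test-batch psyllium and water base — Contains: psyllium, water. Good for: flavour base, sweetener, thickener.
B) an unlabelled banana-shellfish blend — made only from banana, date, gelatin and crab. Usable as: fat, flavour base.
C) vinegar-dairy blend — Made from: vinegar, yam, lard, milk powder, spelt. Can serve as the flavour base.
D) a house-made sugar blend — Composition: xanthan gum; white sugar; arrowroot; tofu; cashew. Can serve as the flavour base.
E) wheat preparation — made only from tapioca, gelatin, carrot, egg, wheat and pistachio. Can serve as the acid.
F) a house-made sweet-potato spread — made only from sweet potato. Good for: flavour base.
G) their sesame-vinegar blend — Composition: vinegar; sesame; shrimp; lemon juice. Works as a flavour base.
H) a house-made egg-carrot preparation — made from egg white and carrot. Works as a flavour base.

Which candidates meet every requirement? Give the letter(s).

A, B, F

A: paleo, no egg — keep
B: gelatin and crab etc. — none of it excluded — keep
C: has milk powder, so not paleo; has milk powder, so not Whole30-style — no
D: has tofu, so not paleo; has tofu, so not Whole30-style (and 1 more) — reject
E: not usable as a flavour base; has wheat, so not paleo (and 3 more) — out
F: only sweet potato; none excluded — keep
G: has sesame, so not sesame-free — reject
H: has egg white, so not egg-free — no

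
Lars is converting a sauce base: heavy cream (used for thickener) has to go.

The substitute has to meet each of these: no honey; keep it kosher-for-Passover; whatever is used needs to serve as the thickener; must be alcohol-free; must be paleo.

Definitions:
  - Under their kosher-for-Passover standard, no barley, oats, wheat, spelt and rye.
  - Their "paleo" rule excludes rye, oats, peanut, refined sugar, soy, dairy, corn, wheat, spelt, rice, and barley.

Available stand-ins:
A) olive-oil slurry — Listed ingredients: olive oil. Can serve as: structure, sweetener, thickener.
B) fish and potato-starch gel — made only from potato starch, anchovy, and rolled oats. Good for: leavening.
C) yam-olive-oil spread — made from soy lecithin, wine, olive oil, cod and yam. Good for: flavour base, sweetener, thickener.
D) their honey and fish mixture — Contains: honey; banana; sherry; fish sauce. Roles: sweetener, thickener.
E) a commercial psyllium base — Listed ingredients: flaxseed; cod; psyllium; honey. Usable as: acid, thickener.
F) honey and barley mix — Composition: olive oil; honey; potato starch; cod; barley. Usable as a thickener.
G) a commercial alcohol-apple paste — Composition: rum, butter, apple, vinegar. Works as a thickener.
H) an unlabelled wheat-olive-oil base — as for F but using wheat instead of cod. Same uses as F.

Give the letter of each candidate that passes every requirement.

A: only olive oil; none excluded — OK
B: not usable as a thickener; has rolled oats, so not kosher-for-Passover (and 1 more) — reject
C: has soy lecithin, so not paleo; has wine, so not alcohol-free — out
D: has sherry, so not alcohol-free; has honey, so not honey-free — reject
E: has honey, so not honey-free — reject
F: has barley, so not kosher-for-Passover; has barley, so not paleo (and 1 more) — no
G: has butter, so not paleo; has rum, so not alcohol-free — no
H: has barley, so not kosher-for-Passover; has barley, so not paleo (and 1 more) — reject

A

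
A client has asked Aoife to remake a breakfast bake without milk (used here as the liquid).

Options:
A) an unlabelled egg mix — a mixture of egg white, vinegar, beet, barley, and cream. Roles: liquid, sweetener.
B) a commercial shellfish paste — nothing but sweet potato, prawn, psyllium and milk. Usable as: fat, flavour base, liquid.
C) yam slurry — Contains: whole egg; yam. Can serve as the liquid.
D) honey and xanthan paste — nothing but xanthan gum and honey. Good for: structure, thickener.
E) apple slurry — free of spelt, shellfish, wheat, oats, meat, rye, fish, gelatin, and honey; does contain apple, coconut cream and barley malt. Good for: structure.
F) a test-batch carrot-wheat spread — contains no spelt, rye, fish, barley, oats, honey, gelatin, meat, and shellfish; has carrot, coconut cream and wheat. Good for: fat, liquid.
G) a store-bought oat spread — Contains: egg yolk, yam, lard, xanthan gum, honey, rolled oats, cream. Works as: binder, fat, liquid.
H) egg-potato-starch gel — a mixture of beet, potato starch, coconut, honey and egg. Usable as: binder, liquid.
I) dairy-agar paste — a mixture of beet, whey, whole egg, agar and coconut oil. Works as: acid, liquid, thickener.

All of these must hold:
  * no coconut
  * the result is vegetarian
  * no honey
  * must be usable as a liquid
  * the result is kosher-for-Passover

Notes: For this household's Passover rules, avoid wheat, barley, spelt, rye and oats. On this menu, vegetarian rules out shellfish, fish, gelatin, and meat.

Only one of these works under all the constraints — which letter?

A: has barley, so not kosher-for-Passover — reject
B: has prawn, so not vegetarian — reject
C: every rule checks out — keep
D: not usable as a liquid; has honey, so not honey-free — out
E: not usable as a liquid; has barley malt, so not kosher-for-Passover (and 1 more) — no
F: has wheat, so not kosher-for-Passover; has coconut cream, so not coconut-free — reject
G: has rolled oats, so not kosher-for-Passover; has lard, so not vegetarian (and 1 more) — out
H: has honey, so not honey-free; has coconut, so not coconut-free — out
I: has coconut oil, so not coconut-free — reject

C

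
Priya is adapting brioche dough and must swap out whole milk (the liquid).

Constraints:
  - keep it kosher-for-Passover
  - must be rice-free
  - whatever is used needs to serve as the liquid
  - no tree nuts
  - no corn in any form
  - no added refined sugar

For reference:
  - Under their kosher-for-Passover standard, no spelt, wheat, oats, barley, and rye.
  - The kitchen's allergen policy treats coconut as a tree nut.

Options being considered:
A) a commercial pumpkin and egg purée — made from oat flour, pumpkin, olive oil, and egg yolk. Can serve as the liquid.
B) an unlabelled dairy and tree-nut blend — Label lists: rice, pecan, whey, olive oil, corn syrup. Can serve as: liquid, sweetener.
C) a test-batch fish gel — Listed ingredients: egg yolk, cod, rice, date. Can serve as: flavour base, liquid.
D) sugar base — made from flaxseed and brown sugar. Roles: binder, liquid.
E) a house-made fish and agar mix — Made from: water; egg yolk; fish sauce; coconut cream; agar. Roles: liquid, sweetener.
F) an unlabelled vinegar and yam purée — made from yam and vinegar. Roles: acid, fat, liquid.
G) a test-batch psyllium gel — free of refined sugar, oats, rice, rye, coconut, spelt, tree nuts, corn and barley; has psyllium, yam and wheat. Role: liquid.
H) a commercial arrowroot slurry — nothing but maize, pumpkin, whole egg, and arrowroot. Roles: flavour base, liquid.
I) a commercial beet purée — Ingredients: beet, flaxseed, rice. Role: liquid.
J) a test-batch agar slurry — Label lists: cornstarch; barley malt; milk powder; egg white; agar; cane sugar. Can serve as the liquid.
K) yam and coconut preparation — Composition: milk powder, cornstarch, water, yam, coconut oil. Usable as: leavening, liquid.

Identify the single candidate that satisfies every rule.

A: has oat flour, so not kosher-for-Passover — no
B: has corn syrup, so not corn-free; has rice, so not rice-free (and 1 more) — reject
C: has rice, so not rice-free — reject
D: has brown sugar, so not no-added-sugar — reject
E: has coconut cream, so not tree-nut-free — out
F: tree-nut-free, no rice — OK
G: has wheat, so not kosher-for-Passover — out
H: has maize, so not corn-free — no
I: has rice, so not rice-free — no
J: has barley malt, so not kosher-for-Passover; has cornstarch, so not corn-free (and 1 more) — no
K: has cornstarch, so not corn-free; has coconut oil, so not tree-nut-free — out

F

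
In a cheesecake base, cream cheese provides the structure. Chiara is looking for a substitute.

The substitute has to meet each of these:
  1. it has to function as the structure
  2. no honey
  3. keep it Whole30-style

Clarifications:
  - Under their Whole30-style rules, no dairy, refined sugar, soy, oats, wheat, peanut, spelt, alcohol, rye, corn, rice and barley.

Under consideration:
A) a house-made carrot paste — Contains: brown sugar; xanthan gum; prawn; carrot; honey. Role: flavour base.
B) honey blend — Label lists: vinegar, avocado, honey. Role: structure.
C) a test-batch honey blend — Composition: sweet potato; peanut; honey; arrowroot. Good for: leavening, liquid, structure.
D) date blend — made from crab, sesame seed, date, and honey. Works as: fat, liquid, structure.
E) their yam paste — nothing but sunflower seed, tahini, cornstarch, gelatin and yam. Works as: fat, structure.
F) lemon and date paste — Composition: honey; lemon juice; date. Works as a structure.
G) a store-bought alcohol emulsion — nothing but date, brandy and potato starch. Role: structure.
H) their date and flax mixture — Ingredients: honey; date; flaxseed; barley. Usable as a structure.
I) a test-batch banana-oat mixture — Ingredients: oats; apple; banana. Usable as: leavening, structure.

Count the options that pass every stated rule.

A: not usable as a structure; has brown sugar, so not Whole30-style (and 1 more) — reject
B: has honey, so not honey-free — reject
C: has peanut, so not Whole30-style; has honey, so not honey-free — reject
D: has honey, so not honey-free — reject
E: has cornstarch, so not Whole30-style — no
F: has honey, so not honey-free — no
G: has brandy, so not Whole30-style — reject
H: has barley, so not Whole30-style; has honey, so not honey-free — no
I: has oats, so not Whole30-style — reject

0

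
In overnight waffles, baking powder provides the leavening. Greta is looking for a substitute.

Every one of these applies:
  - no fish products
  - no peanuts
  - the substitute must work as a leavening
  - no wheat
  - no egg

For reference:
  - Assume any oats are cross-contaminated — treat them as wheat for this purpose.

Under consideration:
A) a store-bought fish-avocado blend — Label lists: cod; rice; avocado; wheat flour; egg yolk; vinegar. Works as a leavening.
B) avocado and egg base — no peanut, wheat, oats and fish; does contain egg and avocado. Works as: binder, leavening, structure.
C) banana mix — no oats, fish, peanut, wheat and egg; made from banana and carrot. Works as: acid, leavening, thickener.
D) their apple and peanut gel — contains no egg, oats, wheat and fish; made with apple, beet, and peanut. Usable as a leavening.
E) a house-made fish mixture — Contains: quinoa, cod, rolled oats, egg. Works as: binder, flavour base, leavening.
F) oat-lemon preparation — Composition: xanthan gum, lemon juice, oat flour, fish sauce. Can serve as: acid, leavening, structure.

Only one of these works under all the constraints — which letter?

C

A: has cod, so not fish-free; has egg yolk, so not egg-free (and 1 more) — no
B: has egg, so not egg-free — out
C: wheat-free, no fish — OK
D: has peanut, so not peanut-free — no
E: has cod, so not fish-free; has egg, so not egg-free (and 1 more) — out
F: has fish sauce, so not fish-free; has oat flour, so not wheat-free — no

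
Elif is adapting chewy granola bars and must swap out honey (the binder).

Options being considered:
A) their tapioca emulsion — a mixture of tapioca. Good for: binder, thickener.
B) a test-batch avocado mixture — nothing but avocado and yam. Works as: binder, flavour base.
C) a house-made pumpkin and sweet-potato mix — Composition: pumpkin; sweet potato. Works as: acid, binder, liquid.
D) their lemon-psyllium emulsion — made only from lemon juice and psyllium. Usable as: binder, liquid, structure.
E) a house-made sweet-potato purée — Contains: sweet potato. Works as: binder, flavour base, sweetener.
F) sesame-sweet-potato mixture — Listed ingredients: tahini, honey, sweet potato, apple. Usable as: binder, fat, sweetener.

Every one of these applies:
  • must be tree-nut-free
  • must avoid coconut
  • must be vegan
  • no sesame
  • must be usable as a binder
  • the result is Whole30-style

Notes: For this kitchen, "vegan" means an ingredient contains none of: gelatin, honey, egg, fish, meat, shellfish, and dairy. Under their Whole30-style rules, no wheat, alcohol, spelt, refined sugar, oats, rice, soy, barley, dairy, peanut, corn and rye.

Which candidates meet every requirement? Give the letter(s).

A: only tapioca; none excluded — keep
B: only yam and avocado; none excluded — keep
C: all constraints satisfied — valid
D: works as a binder, no sesame, vegan — OK
E: all constraints satisfied — valid
F: has honey, so not vegan; has tahini, so not sesame-free — reject

A, B, C, D, E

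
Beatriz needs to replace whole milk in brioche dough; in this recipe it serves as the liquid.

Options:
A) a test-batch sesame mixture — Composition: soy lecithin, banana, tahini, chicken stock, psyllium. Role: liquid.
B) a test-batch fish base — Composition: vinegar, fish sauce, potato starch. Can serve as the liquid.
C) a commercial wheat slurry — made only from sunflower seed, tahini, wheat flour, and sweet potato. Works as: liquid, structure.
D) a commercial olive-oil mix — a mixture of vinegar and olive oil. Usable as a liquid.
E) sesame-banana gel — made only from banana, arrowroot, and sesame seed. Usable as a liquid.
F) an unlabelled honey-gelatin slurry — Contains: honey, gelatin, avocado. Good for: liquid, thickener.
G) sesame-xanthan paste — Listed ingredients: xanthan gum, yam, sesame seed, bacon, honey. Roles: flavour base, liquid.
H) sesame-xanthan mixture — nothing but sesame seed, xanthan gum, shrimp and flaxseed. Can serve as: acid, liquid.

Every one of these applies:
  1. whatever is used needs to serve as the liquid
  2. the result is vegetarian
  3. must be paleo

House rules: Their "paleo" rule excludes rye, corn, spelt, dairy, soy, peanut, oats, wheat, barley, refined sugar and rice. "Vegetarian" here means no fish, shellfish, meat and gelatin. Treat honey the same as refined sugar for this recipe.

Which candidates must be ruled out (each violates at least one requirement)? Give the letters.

A, B, C, F, G, H

A: has soy lecithin, so not paleo; has chicken stock, so not vegetarian — reject
B: has fish sauce, so not vegetarian — no
C: has wheat flour, so not paleo — reject
D: every rule checks out — keep
E: only sesame seed, arrowroot and banana; none excluded — valid
F: has honey, so not paleo; has gelatin, so not vegetarian — reject
G: has honey, so not paleo; has bacon, so not vegetarian — no
H: has shrimp, so not vegetarian — no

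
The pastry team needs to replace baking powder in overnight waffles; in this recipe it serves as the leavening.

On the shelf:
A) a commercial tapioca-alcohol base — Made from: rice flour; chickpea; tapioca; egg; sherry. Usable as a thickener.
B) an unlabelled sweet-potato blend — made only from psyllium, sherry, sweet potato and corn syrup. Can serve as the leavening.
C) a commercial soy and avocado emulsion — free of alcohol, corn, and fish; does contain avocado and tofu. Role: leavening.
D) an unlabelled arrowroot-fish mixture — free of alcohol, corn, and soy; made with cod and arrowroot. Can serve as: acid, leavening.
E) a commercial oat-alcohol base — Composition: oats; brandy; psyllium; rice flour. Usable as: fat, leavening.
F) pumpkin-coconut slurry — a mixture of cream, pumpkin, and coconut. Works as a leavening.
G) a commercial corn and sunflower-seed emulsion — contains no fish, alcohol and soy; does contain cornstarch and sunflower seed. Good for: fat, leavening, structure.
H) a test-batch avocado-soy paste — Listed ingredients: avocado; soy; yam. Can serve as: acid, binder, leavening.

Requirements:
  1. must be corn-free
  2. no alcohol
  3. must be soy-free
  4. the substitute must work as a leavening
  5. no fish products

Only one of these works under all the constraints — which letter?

A: not usable as a leavening; has sherry, so not alcohol-free — no
B: has sherry, so not alcohol-free; has corn syrup, so not corn-free — no
C: has tofu, so not soy-free — out
D: has cod, so not fish-free — reject
E: has brandy, so not alcohol-free — reject
F: works as a leavening, no corn, no soy — keep
G: has cornstarch, so not corn-free — out
H: has soy, so not soy-free — out

F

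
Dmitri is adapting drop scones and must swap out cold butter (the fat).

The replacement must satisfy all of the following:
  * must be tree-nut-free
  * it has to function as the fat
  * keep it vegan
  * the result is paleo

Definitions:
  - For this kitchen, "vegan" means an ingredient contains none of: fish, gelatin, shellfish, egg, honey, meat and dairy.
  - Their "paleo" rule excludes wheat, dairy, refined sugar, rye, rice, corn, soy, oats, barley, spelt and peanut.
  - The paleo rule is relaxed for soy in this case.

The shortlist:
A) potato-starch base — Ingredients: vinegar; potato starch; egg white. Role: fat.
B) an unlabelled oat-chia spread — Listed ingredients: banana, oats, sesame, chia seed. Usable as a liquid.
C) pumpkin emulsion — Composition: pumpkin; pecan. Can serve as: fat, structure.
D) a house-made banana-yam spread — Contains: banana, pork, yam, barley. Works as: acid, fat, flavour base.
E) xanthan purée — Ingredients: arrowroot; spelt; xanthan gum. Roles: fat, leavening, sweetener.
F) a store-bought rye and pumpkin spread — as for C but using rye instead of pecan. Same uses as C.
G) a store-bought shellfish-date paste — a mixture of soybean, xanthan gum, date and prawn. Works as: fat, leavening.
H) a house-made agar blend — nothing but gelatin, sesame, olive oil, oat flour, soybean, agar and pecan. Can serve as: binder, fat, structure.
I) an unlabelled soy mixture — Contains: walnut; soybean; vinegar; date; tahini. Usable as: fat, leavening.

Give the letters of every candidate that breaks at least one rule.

A, B, C, D, E, F, G, H, I

A: has egg white, so not vegan — reject
B: not usable as a fat; has oats, so not paleo — out
C: has pecan, so not tree-nut-free — out
D: has pork, so not vegan; has barley, so not paleo — out
E: has spelt, so not paleo — no
F: has rye, so not paleo — out
G: has prawn, so not vegan — out
H: has gelatin, so not vegan; has oat flour, so not paleo (and 1 more) — out
I: has walnut, so not tree-nut-free — no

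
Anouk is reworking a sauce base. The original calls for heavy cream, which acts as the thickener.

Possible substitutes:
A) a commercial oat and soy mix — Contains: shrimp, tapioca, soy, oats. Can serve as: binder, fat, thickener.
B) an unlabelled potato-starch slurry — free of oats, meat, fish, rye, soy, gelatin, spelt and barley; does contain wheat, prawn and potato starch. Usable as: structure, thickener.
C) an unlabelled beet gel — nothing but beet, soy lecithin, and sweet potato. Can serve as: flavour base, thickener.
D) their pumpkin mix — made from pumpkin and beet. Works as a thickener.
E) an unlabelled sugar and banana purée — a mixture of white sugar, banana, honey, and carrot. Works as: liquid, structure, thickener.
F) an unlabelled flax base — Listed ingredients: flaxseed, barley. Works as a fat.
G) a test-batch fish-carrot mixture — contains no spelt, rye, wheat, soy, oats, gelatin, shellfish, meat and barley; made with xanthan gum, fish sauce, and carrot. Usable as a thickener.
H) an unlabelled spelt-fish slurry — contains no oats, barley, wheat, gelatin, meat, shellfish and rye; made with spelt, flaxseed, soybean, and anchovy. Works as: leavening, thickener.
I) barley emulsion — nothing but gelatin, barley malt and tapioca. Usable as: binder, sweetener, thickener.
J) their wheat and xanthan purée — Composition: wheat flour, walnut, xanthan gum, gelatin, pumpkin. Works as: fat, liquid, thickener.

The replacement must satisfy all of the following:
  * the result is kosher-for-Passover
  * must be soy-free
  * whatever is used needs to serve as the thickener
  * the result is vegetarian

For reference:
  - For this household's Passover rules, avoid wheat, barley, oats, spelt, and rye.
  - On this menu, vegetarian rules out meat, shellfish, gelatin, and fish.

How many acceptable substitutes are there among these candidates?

2

A: has oats, so not kosher-for-Passover; has shrimp, so not vegetarian (and 1 more) — reject
B: has wheat, so not kosher-for-Passover; has prawn, so not vegetarian — reject
C: has soy lecithin, so not soy-free — no
D: no soy, vegetarian — valid
E: nothing on the exclusion list — keep
F: not usable as a thickener; has barley, so not kosher-for-Passover — out
G: has fish sauce, so not vegetarian — out
H: has spelt, so not kosher-for-Passover; has anchovy, so not vegetarian (and 1 more) — no
I: has barley malt, so not kosher-for-Passover; has gelatin, so not vegetarian — out
J: has wheat flour, so not kosher-for-Passover; has gelatin, so not vegetarian — out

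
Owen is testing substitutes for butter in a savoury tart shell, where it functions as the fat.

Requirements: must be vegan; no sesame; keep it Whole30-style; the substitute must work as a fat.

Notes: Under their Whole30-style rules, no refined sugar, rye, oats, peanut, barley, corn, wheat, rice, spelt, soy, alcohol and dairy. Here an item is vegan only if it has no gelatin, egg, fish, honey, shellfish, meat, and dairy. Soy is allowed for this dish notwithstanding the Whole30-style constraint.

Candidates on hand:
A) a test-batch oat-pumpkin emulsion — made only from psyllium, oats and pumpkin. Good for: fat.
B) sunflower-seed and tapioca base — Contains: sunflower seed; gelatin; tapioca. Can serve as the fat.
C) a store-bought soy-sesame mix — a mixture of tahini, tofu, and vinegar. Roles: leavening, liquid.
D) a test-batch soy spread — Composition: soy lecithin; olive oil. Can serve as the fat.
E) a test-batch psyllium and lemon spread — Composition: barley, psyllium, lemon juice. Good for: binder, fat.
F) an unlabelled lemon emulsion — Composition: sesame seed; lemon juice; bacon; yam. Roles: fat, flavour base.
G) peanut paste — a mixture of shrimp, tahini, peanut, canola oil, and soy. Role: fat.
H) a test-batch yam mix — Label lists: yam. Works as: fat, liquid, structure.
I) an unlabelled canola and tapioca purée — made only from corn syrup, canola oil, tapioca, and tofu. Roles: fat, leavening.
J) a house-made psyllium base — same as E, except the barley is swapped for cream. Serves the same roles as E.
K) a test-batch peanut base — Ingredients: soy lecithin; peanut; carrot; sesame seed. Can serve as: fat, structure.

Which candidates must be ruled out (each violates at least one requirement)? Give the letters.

A: has oats, so not Whole30-style — no
B: has gelatin, so not vegan — no
C: not usable as a fat; has tahini, so not sesame-free — no
D: soy is permitted under the Whole30-style carve-out; nothing else excluded — OK
E: has barley, so not Whole30-style — reject
F: has bacon, so not vegan; has sesame seed, so not sesame-free — reject
G: has peanut, so not Whole30-style; has shrimp, so not vegan (and 1 more) — out
H: works as a fat, vegan, Whole30-style — OK
I: has corn syrup, so not Whole30-style — out
J: has cream, so not Whole30-style; has cream, so not vegan — reject
K: has peanut, so not Whole30-style; has sesame seed, so not sesame-free — no

A, B, C, E, F, G, I, J, K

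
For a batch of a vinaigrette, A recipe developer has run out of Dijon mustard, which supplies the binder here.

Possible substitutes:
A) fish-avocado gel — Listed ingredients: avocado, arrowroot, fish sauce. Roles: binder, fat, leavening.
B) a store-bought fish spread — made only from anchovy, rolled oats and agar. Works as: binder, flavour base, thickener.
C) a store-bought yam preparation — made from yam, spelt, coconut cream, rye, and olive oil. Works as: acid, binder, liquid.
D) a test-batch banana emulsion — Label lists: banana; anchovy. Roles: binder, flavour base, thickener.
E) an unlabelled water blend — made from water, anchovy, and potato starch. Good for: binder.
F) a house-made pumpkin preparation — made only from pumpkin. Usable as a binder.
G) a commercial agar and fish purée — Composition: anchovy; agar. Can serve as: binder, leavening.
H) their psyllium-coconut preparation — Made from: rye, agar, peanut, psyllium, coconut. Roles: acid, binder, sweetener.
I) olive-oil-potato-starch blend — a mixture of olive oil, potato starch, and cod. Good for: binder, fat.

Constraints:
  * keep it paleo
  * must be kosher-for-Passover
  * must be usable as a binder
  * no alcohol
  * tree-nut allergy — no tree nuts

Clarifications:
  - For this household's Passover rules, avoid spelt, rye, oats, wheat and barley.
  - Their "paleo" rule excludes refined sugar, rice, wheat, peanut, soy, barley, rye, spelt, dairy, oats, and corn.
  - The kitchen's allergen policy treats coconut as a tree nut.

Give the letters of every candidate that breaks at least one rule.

A: only fish sauce, arrowroot and avocado; none excluded — valid
B: has rolled oats, so not kosher-for-Passover; has rolled oats, so not paleo — out
C: has rye, so not kosher-for-Passover; has rye, so not paleo (and 1 more) — no
D: only anchovy and banana; none excluded — keep
E: only anchovy, water, and potato starch; none excluded — keep
F: kosher-for-Passover, no alcohol — OK
G: only anchovy and agar; none excluded — OK
H: has rye, so not kosher-for-Passover; has peanut, so not paleo (and 1 more) — no
I: every rule checks out — keep

B, C, H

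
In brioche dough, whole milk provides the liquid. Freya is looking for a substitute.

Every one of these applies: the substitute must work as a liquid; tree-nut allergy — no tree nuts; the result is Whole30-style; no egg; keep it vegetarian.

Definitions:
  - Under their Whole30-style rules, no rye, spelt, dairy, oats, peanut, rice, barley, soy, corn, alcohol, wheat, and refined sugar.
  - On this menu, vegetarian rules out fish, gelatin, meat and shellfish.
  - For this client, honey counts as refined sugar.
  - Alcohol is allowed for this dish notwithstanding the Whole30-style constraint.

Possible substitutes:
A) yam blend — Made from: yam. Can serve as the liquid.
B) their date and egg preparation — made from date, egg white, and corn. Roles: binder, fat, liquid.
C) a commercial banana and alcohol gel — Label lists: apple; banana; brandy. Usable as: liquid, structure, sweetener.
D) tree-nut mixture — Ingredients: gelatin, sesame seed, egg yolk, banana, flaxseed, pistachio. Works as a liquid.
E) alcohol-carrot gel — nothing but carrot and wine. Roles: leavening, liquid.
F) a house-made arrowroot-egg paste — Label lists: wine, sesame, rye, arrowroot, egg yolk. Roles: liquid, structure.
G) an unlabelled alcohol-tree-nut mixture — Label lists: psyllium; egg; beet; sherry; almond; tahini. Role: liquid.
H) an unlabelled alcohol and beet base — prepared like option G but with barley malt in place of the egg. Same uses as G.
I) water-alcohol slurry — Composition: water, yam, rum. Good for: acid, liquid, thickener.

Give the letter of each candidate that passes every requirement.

A, C, E, I

A: nothing on the exclusion list — keep
B: has corn, so not Whole30-style; has egg white, so not egg-free — no
C: alcohol is permitted under the Whole30-style carve-out; nothing else excluded — OK
D: has gelatin, so not vegetarian; has egg yolk, so not egg-free (and 1 more) — out
E: alcohol is permitted under the Whole30-style carve-out; nothing else excluded — keep
F: has rye, so not Whole30-style; has egg yolk, so not egg-free — reject
G: has egg, so not egg-free; has almond, so not tree-nut-free — reject
H: has barley malt, so not Whole30-style; has almond, so not tree-nut-free — out
I: alcohol is permitted under the Whole30-style carve-out; nothing else excluded — OK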